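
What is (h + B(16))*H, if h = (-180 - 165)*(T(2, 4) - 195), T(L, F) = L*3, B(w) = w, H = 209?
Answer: 13631189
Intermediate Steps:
T(L, F) = 3*L
h = 65205 (h = (-180 - 165)*(3*2 - 195) = -345*(6 - 195) = -345*(-189) = 65205)
(h + B(16))*H = (65205 + 16)*209 = 65221*209 = 13631189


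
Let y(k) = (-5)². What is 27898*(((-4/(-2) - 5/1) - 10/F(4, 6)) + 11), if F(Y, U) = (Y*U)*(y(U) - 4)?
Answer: 28051439/126 ≈ 2.2263e+5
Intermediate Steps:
y(k) = 25
F(Y, U) = 21*U*Y (F(Y, U) = (Y*U)*(25 - 4) = (U*Y)*21 = 21*U*Y)
27898*(((-4/(-2) - 5/1) - 10/F(4, 6)) + 11) = 27898*(((-4/(-2) - 5/1) - 10/(21*6*4)) + 11) = 27898*(((-4*(-½) - 5*1) - 10/504) + 11) = 27898*(((2 - 5) - 10*1/504) + 11) = 27898*((-3 - 5/252) + 11) = 27898*(-761/252 + 11) = 27898*(2011/252) = 28051439/126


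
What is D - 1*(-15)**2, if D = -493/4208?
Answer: -947293/4208 ≈ -225.12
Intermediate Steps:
D = -493/4208 (D = -493*1/4208 = -493/4208 ≈ -0.11716)
D - 1*(-15)**2 = -493/4208 - 1*(-15)**2 = -493/4208 - 1*225 = -493/4208 - 225 = -947293/4208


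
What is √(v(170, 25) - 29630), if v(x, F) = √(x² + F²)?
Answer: √(-29630 + 5*√1181) ≈ 171.63*I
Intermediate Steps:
v(x, F) = √(F² + x²)
√(v(170, 25) - 29630) = √(√(25² + 170²) - 29630) = √(√(625 + 28900) - 29630) = √(√29525 - 29630) = √(5*√1181 - 29630) = √(-29630 + 5*√1181)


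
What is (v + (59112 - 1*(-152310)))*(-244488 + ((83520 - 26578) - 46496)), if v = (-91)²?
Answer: -51419729526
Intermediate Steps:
v = 8281
(v + (59112 - 1*(-152310)))*(-244488 + ((83520 - 26578) - 46496)) = (8281 + (59112 - 1*(-152310)))*(-244488 + ((83520 - 26578) - 46496)) = (8281 + (59112 + 152310))*(-244488 + (56942 - 46496)) = (8281 + 211422)*(-244488 + 10446) = 219703*(-234042) = -51419729526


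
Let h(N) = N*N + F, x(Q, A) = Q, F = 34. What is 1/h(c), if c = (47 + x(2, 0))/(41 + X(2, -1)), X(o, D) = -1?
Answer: 1600/56801 ≈ 0.028169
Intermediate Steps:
c = 49/40 (c = (47 + 2)/(41 - 1) = 49/40 ≈ 1.2250)
h(N) = 34 + N**2 (h(N) = N*N + 34 = N**2 + 34 = 34 + N**2)
1/h(c) = 1/(34 + (49/40)**2) = 1/(34 + 2401/1600) = 1/(56801/1600) = 1600/56801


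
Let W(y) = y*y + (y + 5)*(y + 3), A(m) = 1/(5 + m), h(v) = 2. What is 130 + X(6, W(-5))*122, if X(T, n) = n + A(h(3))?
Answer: 22382/7 ≈ 3197.4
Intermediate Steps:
W(y) = y**2 + (3 + y)*(5 + y) (W(y) = y**2 + (5 + y)*(3 + y) = y**2 + (3 + y)*(5 + y))
X(T, n) = 1/7 + n (X(T, n) = n + 1/(5 + 2) = n + 1/7 = 1/7 + n)
130 + X(6, W(-5))*122 = 130 + (1/7 + (15 + 2*(-5)**2 + 8*(-5)))*122 = 130 + (1/7 + (15 + 2*25 - 40))*122 = 130 + (1/7 + (15 + 50 - 40))*122 = 130 + (1/7 + 25)*122 = 130 + (176/7)*122 = 130 + 21472/7 = 22382/7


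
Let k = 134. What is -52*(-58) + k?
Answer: 3150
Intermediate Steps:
-52*(-58) + k = -52*(-58) + 134 = 3016 + 134 = 3150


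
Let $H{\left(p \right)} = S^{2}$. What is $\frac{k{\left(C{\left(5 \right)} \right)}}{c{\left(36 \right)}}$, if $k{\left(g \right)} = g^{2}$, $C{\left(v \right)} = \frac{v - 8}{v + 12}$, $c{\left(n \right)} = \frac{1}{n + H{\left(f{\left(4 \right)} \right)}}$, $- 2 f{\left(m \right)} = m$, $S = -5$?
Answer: $\frac{549}{289} \approx 1.8997$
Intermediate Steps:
$f{\left(m \right)} = - \frac{m}{2}$
$H{\left(p \right)} = 25$ ($H{\left(p \right)} = \left(-5\right)^{2} = 25$)
$c{\left(n \right)} = \frac{1}{25 + n}$ ($c{\left(n \right)} = \frac{1}{n + 25} = \frac{1}{25 + n}$)
$C{\left(v \right)} = \frac{-8 + v}{12 + v}$
$\frac{k{\left(C{\left(5 \right)} \right)}}{c{\left(36 \right)}} = \frac{\left(\frac{-8 + 5}{12 + 5}\right)^{2}}{\frac{1}{25 + 36}} = \frac{\left(\frac{1}{17} \left(-3\right)\right)^{2}}{\frac{1}{61}} = \left(\frac{1}{17} \left(-3\right)\right)^{2} \frac{1}{\frac{1}{61}} = \left(- \frac{3}{17}\right)^{2} \cdot 61 = \frac{9}{289} \cdot 61 = \frac{549}{289}$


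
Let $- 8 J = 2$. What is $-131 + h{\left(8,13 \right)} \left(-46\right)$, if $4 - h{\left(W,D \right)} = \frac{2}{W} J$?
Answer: $- \frac{2543}{8} \approx -317.88$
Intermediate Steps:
$J = - \frac{1}{4}$ ($J = \left(- \frac{1}{8}\right) 2 = - \frac{1}{4} \approx -0.25$)
$h{\left(W,D \right)} = 4 + \frac{1}{2 W}$ ($h{\left(W,D \right)} = 4 - \frac{2}{W} \left(- \frac{1}{4}\right) = 4 - - \frac{1}{2 W} = 4 + \frac{1}{2 W}$)
$-131 + h{\left(8,13 \right)} \left(-46\right) = -131 + \left(4 + \frac{1}{2 \cdot 8}\right) \left(-46\right) = -131 + \left(4 + \frac{1}{2} \cdot \frac{1}{8}\right) \left(-46\right) = -131 + \left(4 + \frac{1}{16}\right) \left(-46\right) = -131 + \frac{65}{16} \left(-46\right) = -131 - \frac{1495}{8} = - \frac{2543}{8}$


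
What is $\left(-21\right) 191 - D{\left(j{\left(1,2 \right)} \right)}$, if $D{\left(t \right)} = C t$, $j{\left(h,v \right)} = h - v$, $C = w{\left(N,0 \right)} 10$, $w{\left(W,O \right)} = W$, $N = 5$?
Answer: $-3961$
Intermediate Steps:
$C = 50$ ($C = 5 \cdot 10 = 50$)
$D{\left(t \right)} = 50 t$
$\left(-21\right) 191 - D{\left(j{\left(1,2 \right)} \right)} = \left(-21\right) 191 - 50 \left(1 - 2\right) = -4011 - 50 \left(1 - 2\right) = -4011 - 50 \left(-1\right) = -4011 - -50 = -4011 + 50 = -3961$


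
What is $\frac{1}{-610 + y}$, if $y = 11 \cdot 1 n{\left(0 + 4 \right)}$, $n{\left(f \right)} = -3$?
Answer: $- \frac{1}{643} \approx -0.0015552$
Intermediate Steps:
$y = -33$ ($y = 11 \cdot 1 \left(-3\right) = 11 \left(-3\right) = -33$)
$\frac{1}{-610 + y} = \frac{1}{-610 - 33} = \frac{1}{-643} = - \frac{1}{643}$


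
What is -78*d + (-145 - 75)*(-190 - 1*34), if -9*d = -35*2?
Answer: 146020/3 ≈ 48673.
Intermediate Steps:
d = 70/9 (d = -(-35)*2/9 = -⅑*(-70) = 70/9 ≈ 7.7778)
-78*d + (-145 - 75)*(-190 - 1*34) = -78*70/9 + (-145 - 75)*(-190 - 1*34) = -1820/3 - 220*(-190 - 34) = -1820/3 - 220*(-224) = -1820/3 + 49280 = 146020/3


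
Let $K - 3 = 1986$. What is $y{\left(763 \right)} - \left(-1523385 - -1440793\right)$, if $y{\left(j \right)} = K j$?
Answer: $1600199$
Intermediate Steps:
$K = 1989$ ($K = 3 + 1986 = 1989$)
$y{\left(j \right)} = 1989 j$
$y{\left(763 \right)} - \left(-1523385 - -1440793\right) = 1989 \cdot 763 - \left(-1523385 - -1440793\right) = 1517607 - \left(-1523385 + 1440793\right) = 1517607 - -82592 = 1517607 + 82592 = 1600199$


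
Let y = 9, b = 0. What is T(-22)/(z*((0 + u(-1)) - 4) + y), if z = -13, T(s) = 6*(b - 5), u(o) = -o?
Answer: -5/8 ≈ -0.62500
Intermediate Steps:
T(s) = -30 (T(s) = 6*(0 - 5) = 6*(-5) = -30)
T(-22)/(z*((0 + u(-1)) - 4) + y) = -30/(-13*((0 - 1*(-1)) - 4) + 9) = -30/(-13*((0 + 1) - 4) + 9) = -30/(-13*(1 - 4) + 9) = -30/(-13*(-3) + 9) = -30/(39 + 9) = -30/48 = -30*1/48 = -5/8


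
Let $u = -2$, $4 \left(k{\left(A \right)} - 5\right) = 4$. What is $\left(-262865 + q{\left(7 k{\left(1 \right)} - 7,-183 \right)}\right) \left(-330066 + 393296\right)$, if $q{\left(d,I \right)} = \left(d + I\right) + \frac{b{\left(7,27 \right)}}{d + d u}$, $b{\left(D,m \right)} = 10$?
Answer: $- \frac{116412310390}{7} \approx -1.663 \cdot 10^{10}$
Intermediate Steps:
$k{\left(A \right)} = 6$ ($k{\left(A \right)} = 5 + \frac{1}{4} \cdot 4 = 5 + 1 = 6$)
$q{\left(d,I \right)} = I + d - \frac{10}{d}$ ($q{\left(d,I \right)} = \left(d + I\right) + \frac{10}{d + d \left(-2\right)} = \left(I + d\right) + \frac{10}{d - 2 d} = \left(I + d\right) + \frac{10}{\left(-1\right) d} = \left(I + d\right) + 10 \left(- \frac{1}{d}\right) = \left(I + d\right) - \frac{10}{d} = I + d - \frac{10}{d}$)
$\left(-262865 + q{\left(7 k{\left(1 \right)} - 7,-183 \right)}\right) \left(-330066 + 393296\right) = \left(-262865 - \left(148 + \frac{10}{7 \cdot 6 - 7}\right)\right) \left(-330066 + 393296\right) = \left(-262865 - \left(148 + \frac{10}{42 - 7}\right)\right) 63230 = \left(-262865 - \left(148 + \frac{2}{7}\right)\right) 63230 = \left(-262865 - \frac{1038}{7}\right) 63230 = \left(- \frac{1841093}{7}\right) 63230 = - \frac{116412310390}{7}$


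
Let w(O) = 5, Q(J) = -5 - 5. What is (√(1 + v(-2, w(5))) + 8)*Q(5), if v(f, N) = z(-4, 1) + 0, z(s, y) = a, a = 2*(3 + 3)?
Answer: -80 - 10*√13 ≈ -116.06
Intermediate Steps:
Q(J) = -10
a = 12 (a = 2*6 = 12)
z(s, y) = 12
v(f, N) = 12 (v(f, N) = 12 + 0 = 12)
(√(1 + v(-2, w(5))) + 8)*Q(5) = (√(1 + 12) + 8)*(-10) = (√13 + 8)*(-10) = (8 + √13)*(-10) = -80 - 10*√13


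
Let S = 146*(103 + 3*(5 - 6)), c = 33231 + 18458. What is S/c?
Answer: 14600/51689 ≈ 0.28246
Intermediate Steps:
c = 51689
S = 14600 (S = 146*(103 + 3*(-1)) = 146*(103 - 3) = 146*100 = 14600)
S/c = 14600/51689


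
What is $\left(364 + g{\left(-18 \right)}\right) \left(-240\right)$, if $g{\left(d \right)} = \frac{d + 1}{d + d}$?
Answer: $- \frac{262420}{3} \approx -87473.0$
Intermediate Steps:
$g{\left(d \right)} = \frac{1 + d}{2 d}$
$\left(364 + g{\left(-18 \right)}\right) \left(-240\right) = \left(364 + \frac{1 - 18}{2 \left(-18\right)}\right) \left(-240\right) = \left(364 + \frac{1}{2} \left(- \frac{1}{18}\right) \left(-17\right)\right) \left(-240\right) = \left(364 + \frac{17}{36}\right) \left(-240\right) = \frac{13121}{36} \left(-240\right) = - \frac{262420}{3}$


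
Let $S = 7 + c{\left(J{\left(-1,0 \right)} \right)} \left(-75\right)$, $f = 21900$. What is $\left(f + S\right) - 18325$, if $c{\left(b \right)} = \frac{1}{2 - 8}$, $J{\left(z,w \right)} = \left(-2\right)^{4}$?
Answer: $\frac{7189}{2} \approx 3594.5$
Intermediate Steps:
$J{\left(z,w \right)} = 16$
$c{\left(b \right)} = - \frac{1}{6}$ ($c{\left(b \right)} = \frac{1}{-6} = - \frac{1}{6}$)
$S = \frac{39}{2}$ ($S = 7 - - \frac{25}{2} = 7 + \frac{25}{2} = \frac{39}{2} \approx 19.5$)
$\left(f + S\right) - 18325 = \left(21900 + \frac{39}{2}\right) - 18325 = \frac{43839}{2} - 18325 = \frac{7189}{2}$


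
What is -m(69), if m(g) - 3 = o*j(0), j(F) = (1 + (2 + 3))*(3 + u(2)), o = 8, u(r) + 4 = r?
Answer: -51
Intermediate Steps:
u(r) = -4 + r
j(F) = 6 (j(F) = (1 + (2 + 3))*(3 + (-4 + 2)) = (1 + 5)*(3 - 2) = 6*1 = 6)
m(g) = 51 (m(g) = 3 + 8*6 = 3 + 48 = 51)
-m(69) = -1*51 = -51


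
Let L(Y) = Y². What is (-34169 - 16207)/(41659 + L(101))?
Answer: -12594/12965 ≈ -0.97138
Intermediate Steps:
(-34169 - 16207)/(41659 + L(101)) = (-34169 - 16207)/(41659 + 101²) = -50376/(41659 + 10201) = -50376/51860 = -50376*1/51860 = -12594/12965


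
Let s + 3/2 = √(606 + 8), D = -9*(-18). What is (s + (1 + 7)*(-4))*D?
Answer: -5427 + 162*√614 ≈ -1412.8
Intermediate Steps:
D = 162
s = -3/2 + √614 (s = -3/2 + √(606 + 8) = -3/2 + √614 ≈ 23.279)
(s + (1 + 7)*(-4))*D = ((-3/2 + √614) + (1 + 7)*(-4))*162 = ((-3/2 + √614) + 8*(-4))*162 = ((-3/2 + √614) - 32)*162 = (-67/2 + √614)*162 = -5427 + 162*√614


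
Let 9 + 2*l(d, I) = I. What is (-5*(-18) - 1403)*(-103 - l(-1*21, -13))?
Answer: 120796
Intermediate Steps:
l(d, I) = -9/2 + I/2
(-5*(-18) - 1403)*(-103 - l(-1*21, -13)) = (-5*(-18) - 1403)*(-103 - (-9/2 + (1/2)*(-13))) = (90 - 1403)*(-103 - (-9/2 - 13/2)) = -1313*(-103 - 1*(-11)) = -1313*(-103 + 11) = -1313*(-92) = 120796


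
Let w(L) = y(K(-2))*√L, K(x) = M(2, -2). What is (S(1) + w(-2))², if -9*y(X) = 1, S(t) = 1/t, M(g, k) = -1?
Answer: (9 - I*√2)²/81 ≈ 0.97531 - 0.31427*I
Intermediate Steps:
K(x) = -1
y(X) = -⅑ (y(X) = -⅑*1 = -⅑)
w(L) = -√L/9
(S(1) + w(-2))² = (1/1 - I*√2/9)² = (1 - I*√2/9)²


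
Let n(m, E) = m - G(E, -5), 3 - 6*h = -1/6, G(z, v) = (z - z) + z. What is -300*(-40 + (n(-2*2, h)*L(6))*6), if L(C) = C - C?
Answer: 12000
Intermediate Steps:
G(z, v) = z (G(z, v) = 0 + z = z)
L(C) = 0
h = 19/36 (h = 1/2 - (-1)/(6*6) = 1/2 - 1/6*(-1/6) = 1/2 + 1/36 = 19/36 ≈ 0.52778)
n(m, E) = m - E
-300*(-40 + (n(-2*2, h)*L(6))*6) = -300*(-40 + ((-2*2 - 1*19/36)*0)*6) = -300*(-40 + ((-4 - 19/36)*0)*6) = -300*(-40 - 163/36*0*6) = -300*(-40 + 0*6) = -300*(-40 + 0) = -300*(-40) = 12000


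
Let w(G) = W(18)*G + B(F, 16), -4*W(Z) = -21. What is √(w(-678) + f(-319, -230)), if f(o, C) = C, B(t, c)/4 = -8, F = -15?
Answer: I*√15286/2 ≈ 61.818*I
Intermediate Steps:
B(t, c) = -32 (B(t, c) = 4*(-8) = -32)
W(Z) = 21/4 (W(Z) = -¼*(-21) = 21/4)
w(G) = -32 + 21*G/4 (w(G) = 21*G/4 - 32 = -32 + 21*G/4)
√(w(-678) + f(-319, -230)) = √((-32 + (21/4)*(-678)) - 230) = √((-32 - 7119/2) - 230) = √(-7183/2 - 230) = √(-7643/2) = I*√15286/2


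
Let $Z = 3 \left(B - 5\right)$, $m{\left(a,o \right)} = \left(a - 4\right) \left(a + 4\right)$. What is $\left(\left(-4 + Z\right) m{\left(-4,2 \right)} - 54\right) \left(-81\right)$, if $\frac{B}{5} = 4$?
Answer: $4374$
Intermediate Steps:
$B = 20$ ($B = 5 \cdot 4 = 20$)
$m{\left(a,o \right)} = \left(-4 + a\right) \left(4 + a\right)$
$Z = 45$ ($Z = 3 \left(20 - 5\right) = 3 \cdot 15 = 45$)
$\left(\left(-4 + Z\right) m{\left(-4,2 \right)} - 54\right) \left(-81\right) = \left(\left(-4 + 45\right) \left(-16 + \left(-4\right)^{2}\right) - 54\right) \left(-81\right) = \left(41 \left(-16 + 16\right) - 54\right) \left(-81\right) = \left(41 \cdot 0 - 54\right) \left(-81\right) = \left(0 - 54\right) \left(-81\right) = \left(-54\right) \left(-81\right) = 4374$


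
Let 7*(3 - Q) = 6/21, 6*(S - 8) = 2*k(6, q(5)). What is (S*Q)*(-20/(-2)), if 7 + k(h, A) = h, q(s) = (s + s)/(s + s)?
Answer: 33350/147 ≈ 226.87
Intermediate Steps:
q(s) = 1 (q(s) = (2*s)/((2*s)) = (2*s)*(1/(2*s)) = 1)
k(h, A) = -7 + h
S = 23/3 (S = 8 + (2*(-7 + 6))/6 = 8 + (2*(-1))/6 = 8 + (1/6)*(-2) = 8 - 1/3 = 23/3 ≈ 7.6667)
Q = 145/49 (Q = 3 - 6/(7*21) = 3 - 1/7*2/7 = 3 - 2/49 = 145/49 ≈ 2.9592)
(S*Q)*(-20/(-2)) = ((23/3)*(145/49))*(-20/(-2)) = 3335*(-20*(-1/2))/147 = (3335/147)*10 = 33350/147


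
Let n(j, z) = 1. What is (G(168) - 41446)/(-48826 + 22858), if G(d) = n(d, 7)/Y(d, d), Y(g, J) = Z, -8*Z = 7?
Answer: 48355/30296 ≈ 1.5961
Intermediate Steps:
Z = -7/8 (Z = -1/8*7 = -7/8 ≈ -0.87500)
Y(g, J) = -7/8
G(d) = -8/7 (G(d) = 1/(-7/8) = 1*(-8/7) = -8/7)
(G(168) - 41446)/(-48826 + 22858) = (-8/7 - 41446)/(-48826 + 22858) = -290130/7/(-25968) = -290130/7*(-1/25968) = 48355/30296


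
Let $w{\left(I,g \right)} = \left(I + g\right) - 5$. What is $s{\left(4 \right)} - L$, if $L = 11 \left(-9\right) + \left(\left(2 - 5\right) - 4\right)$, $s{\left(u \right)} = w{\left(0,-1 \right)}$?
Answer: $100$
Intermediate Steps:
$w{\left(I,g \right)} = -5 + I + g$ ($w{\left(I,g \right)} = \left(I + g\right) - 5 = -5 + I + g$)
$s{\left(u \right)} = -6$ ($s{\left(u \right)} = -5 + 0 - 1 = -6$)
$L = -106$ ($L = -99 - 7 = -106$)
$s{\left(4 \right)} - L = -6 - -106 = -6 + 106 = 100$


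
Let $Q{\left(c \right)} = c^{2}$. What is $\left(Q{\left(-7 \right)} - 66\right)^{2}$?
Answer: $289$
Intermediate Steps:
$\left(Q{\left(-7 \right)} - 66\right)^{2} = \left(\left(-7\right)^{2} - 66\right)^{2} = \left(49 - 66\right)^{2} = \left(-17\right)^{2} = 289$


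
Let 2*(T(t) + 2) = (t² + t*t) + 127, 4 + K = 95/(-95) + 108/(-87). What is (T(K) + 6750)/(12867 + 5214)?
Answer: 11522465/30412242 ≈ 0.37888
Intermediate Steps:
K = -181/29 (K = -4 + (95/(-95) + 108/(-87)) = -4 + (95*(-1/95) + 108*(-1/87)) = -4 + (-1 - 36/29) = -4 - 65/29 = -181/29 ≈ -6.2414)
T(t) = 123/2 + t² (T(t) = -2 + ((t² + t*t) + 127)/2 = -2 + ((t² + t²) + 127)/2 = -2 + (2*t² + 127)/2 = -2 + (127 + 2*t²)/2 = -2 + (127/2 + t²) = 123/2 + t²)
(T(K) + 6750)/(12867 + 5214) = ((123/2 + (-181/29)²) + 6750)/(12867 + 5214) = ((123/2 + 32761/841) + 6750)/18081 = (168965/1682 + 6750)*(1/18081) = (11522465/1682)*(1/18081) = 11522465/30412242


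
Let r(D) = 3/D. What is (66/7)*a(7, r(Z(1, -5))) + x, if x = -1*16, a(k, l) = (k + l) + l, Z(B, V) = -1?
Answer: -46/7 ≈ -6.5714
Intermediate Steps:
a(k, l) = k + 2*l
x = -16
(66/7)*a(7, r(Z(1, -5))) + x = (66/7)*(7 + 2*(3/(-1))) - 16 = (66*(1/7))*(7 + 2*(3*(-1))) - 16 = 66*(7 + 2*(-3))/7 - 16 = 66*(7 - 6)/7 - 16 = (66/7)*1 - 16 = 66/7 - 16 = -46/7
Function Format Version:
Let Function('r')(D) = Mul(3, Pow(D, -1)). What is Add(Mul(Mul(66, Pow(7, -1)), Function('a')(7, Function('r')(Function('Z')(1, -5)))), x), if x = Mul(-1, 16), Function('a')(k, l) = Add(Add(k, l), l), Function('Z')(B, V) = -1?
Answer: Rational(-46, 7) ≈ -6.5714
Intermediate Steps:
Function('a')(k, l) = Add(k, Mul(2, l))
x = -16
Add(Mul(Mul(66, Pow(7, -1)), Function('a')(7, Function('r')(Function('Z')(1, -5)))), x) = Add(Mul(Mul(66, Pow(7, -1)), Add(7, Mul(2, Mul(3, Pow(-1, -1))))), -16) = Add(Mul(Mul(66, Rational(1, 7)), Add(7, Mul(2, Mul(3, -1)))), -16) = Add(Mul(Rational(66, 7), Add(7, Mul(2, -3))), -16) = Add(Mul(Rational(66, 7), Add(7, -6)), -16) = Add(Mul(Rational(66, 7), 1), -16) = Add(Rational(66, 7), -16) = Rational(-46, 7)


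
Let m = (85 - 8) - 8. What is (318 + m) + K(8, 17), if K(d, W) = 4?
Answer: 391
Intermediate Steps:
m = 69 (m = 77 - 8 = 69)
(318 + m) + K(8, 17) = (318 + 69) + 4 = 387 + 4 = 391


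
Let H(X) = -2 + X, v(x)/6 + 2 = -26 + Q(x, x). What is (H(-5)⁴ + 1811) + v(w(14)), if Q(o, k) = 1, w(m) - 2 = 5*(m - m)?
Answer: 4050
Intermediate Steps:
w(m) = 2 (w(m) = 2 + 5*(m - m) = 2 + 5*0 = 2 + 0 = 2)
v(x) = -162 (v(x) = -12 + 6*(-26 + 1) = -12 + 6*(-25) = -12 - 150 = -162)
(H(-5)⁴ + 1811) + v(w(14)) = ((-2 - 5)⁴ + 1811) - 162 = ((-7)⁴ + 1811) - 162 = (2401 + 1811) - 162 = 4212 - 162 = 4050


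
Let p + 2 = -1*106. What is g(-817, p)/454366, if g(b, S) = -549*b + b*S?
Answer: 28251/23914 ≈ 1.1814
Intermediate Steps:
p = -108 (p = -2 - 1*106 = -2 - 106 = -108)
g(b, S) = -549*b + S*b
g(-817, p)/454366 = -817*(-549 - 108)/454366 = -817*(-657)*(1/454366) = 536769*(1/454366) = 28251/23914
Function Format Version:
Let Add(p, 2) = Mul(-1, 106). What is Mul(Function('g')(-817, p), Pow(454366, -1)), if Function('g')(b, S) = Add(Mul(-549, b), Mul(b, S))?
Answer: Rational(28251, 23914) ≈ 1.1814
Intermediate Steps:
p = -108 (p = Add(-2, Mul(-1, 106)) = Add(-2, -106) = -108)
Function('g')(b, S) = Add(Mul(-549, b), Mul(S, b))
Mul(Function('g')(-817, p), Pow(454366, -1)) = Mul(Mul(-817, Add(-549, -108)), Pow(454366, -1)) = Mul(Mul(-817, -657), Rational(1, 454366)) = Mul(536769, Rational(1, 454366)) = Rational(28251, 23914)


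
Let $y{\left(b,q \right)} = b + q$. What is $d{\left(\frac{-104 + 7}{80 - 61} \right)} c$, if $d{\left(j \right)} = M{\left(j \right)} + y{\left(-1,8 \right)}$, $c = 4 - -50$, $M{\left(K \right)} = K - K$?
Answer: $378$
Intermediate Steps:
$M{\left(K \right)} = 0$
$c = 54$ ($c = 4 + 50 = 54$)
$d{\left(j \right)} = 7$ ($d{\left(j \right)} = 0 + \left(-1 + 8\right) = 0 + 7 = 7$)
$d{\left(\frac{-104 + 7}{80 - 61} \right)} c = 7 \cdot 54 = 378$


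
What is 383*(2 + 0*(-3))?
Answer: 766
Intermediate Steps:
383*(2 + 0*(-3)) = 383*(2 + 0) = 383*2 = 766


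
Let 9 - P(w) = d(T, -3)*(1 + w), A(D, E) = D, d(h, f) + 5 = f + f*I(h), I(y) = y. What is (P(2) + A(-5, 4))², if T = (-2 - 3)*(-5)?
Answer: 64009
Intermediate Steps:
T = 25 (T = -5*(-5) = 25)
d(h, f) = -5 + f + f*h (d(h, f) = -5 + (f + f*h) = -5 + f + f*h)
P(w) = 92 + 83*w (P(w) = 9 - (-5 - 3 - 3*25)*(1 + w) = 9 - (-5 - 3 - 75)*(1 + w) = 9 - (-83)*(1 + w) = 9 - (-83 - 83*w) = 9 + (83 + 83*w) = 92 + 83*w)
(P(2) + A(-5, 4))² = ((92 + 83*2) - 5)² = ((92 + 166) - 5)² = (258 - 5)² = 253² = 64009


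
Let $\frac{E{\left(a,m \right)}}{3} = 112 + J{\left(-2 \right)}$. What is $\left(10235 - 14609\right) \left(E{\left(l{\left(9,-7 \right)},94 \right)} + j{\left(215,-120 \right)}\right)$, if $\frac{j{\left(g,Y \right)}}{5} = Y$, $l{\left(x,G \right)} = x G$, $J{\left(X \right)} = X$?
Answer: $1180980$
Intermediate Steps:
$l{\left(x,G \right)} = G x$
$j{\left(g,Y \right)} = 5 Y$
$E{\left(a,m \right)} = 330$ ($E{\left(a,m \right)} = 3 \left(112 - 2\right) = 3 \cdot 110 = 330$)
$\left(10235 - 14609\right) \left(E{\left(l{\left(9,-7 \right)},94 \right)} + j{\left(215,-120 \right)}\right) = \left(10235 - 14609\right) \left(330 + 5 \left(-120\right)\right) = - 4374 \left(330 - 600\right) = \left(-4374\right) \left(-270\right) = 1180980$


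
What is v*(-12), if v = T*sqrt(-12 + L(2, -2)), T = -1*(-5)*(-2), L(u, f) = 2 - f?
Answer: 240*I*sqrt(2) ≈ 339.41*I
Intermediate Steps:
T = -10 (T = 5*(-2) = -10)
v = -20*I*sqrt(2) (v = -10*sqrt(-12 + (2 - 1*(-2))) = -10*sqrt(-12 + (2 + 2)) = -10*sqrt(-12 + 4) = -20*I*sqrt(2) ≈ -28.284*I)
v*(-12) = -20*I*sqrt(2)*(-12) = 240*I*sqrt(2)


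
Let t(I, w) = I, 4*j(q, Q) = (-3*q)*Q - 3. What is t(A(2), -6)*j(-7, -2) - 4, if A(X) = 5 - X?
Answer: -151/4 ≈ -37.750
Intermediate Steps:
j(q, Q) = -¾ - 3*Q*q/4 (j(q, Q) = ((-3*q)*Q - 3)/4 = (-3*Q*q - 3)/4 = (-3 - 3*Q*q)/4 = -¾ - 3*Q*q/4)
t(A(2), -6)*j(-7, -2) - 4 = (5 - 1*2)*(-¾ - ¾*(-2)*(-7)) - 4 = (5 - 2)*(-¾ - 21/2) - 4 = 3*(-45/4) - 4 = -135/4 - 4 = -151/4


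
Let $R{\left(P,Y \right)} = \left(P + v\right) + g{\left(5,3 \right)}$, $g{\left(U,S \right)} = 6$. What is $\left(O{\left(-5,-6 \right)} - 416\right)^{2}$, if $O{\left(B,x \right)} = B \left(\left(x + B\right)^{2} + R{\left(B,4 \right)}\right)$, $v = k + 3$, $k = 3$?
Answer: $1115136$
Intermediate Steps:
$v = 6$ ($v = 3 + 3 = 6$)
$R{\left(P,Y \right)} = 12 + P$ ($R{\left(P,Y \right)} = \left(P + 6\right) + 6 = \left(6 + P\right) + 6 = 12 + P$)
$O{\left(B,x \right)} = B \left(12 + B + \left(B + x\right)^{2}\right)$ ($O{\left(B,x \right)} = B \left(\left(x + B\right)^{2} + \left(12 + B\right)\right) = B \left(\left(B + x\right)^{2} + \left(12 + B\right)\right) = B \left(12 + B + \left(B + x\right)^{2}\right)$)
$\left(O{\left(-5,-6 \right)} - 416\right)^{2} = \left(- 5 \left(12 - 5 + \left(-5 - 6\right)^{2}\right) - 416\right)^{2} = \left(- 5 \left(12 - 5 + \left(-11\right)^{2}\right) - 416\right)^{2} = \left(- 5 \left(12 - 5 + 121\right) - 416\right)^{2} = \left(\left(-5\right) 128 - 416\right)^{2} = \left(-640 - 416\right)^{2} = \left(-1056\right)^{2} = 1115136$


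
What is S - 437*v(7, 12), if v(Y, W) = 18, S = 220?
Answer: -7646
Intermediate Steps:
S - 437*v(7, 12) = 220 - 437*18 = 220 - 7866 = -7646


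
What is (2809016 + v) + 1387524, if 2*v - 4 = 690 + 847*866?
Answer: 4563638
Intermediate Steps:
v = 367098 (v = 2 + (690 + 847*866)/2 = 2 + (690 + 733502)/2 = 2 + (1/2)*734192 = 2 + 367096 = 367098)
(2809016 + v) + 1387524 = (2809016 + 367098) + 1387524 = 3176114 + 1387524 = 4563638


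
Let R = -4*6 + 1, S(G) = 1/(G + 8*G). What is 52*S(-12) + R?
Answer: -634/27 ≈ -23.481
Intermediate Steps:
S(G) = 1/(9*G)
R = -23 (R = -24 + 1 = -23)
52*S(-12) + R = 52*((1/9)/(-12)) - 23 = 52*((1/9)*(-1/12)) - 23 = 52*(-1/108) - 23 = -13/27 - 23 = -634/27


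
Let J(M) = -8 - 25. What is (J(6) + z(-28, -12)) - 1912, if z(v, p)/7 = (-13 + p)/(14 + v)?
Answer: -3865/2 ≈ -1932.5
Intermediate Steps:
J(M) = -33
z(v, p) = 7*(-13 + p)/(14 + v) (z(v, p) = 7*((-13 + p)/(14 + v)) = 7*(-13 + p)/(14 + v))
(J(6) + z(-28, -12)) - 1912 = (-33 + 7*(-13 - 12)/(14 - 28)) - 1912 = (-33 + 7*(-25)/(-14)) - 1912 = (-33 + 7*(-1/14)*(-25)) - 1912 = (-33 + 25/2) - 1912 = -41/2 - 1912 = -3865/2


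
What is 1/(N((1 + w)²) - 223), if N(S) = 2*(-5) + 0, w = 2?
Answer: -1/233 ≈ -0.0042918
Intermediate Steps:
N(S) = -10 (N(S) = -10 + 0 = -10)
1/(N((1 + w)²) - 223) = 1/(-10 - 223) = 1/(-233) = -1/233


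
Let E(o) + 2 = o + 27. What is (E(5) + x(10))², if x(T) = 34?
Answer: 4096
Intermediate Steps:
E(o) = 25 + o (E(o) = -2 + (o + 27) = -2 + (27 + o) = 25 + o)
(E(5) + x(10))² = ((25 + 5) + 34)² = (30 + 34)² = 64² = 4096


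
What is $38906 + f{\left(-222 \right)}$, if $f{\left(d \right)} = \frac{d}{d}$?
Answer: $38907$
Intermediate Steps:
$f{\left(d \right)} = 1$
$38906 + f{\left(-222 \right)} = 38906 + 1 = 38907$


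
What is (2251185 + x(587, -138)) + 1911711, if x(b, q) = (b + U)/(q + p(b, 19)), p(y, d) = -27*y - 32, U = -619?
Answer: 66685431056/16019 ≈ 4.1629e+6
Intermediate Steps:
p(y, d) = -32 - 27*y
x(b, q) = (-619 + b)/(-32 + q - 27*b) (x(b, q) = (b - 619)/(q + (-32 - 27*b)) = (-619 + b)/(-32 + q - 27*b))
(2251185 + x(587, -138)) + 1911711 = (2251185 + (619 - 1*587)/(32 - 1*(-138) + 27*587)) + 1911711 = (2251185 + (619 - 587)/(32 + 138 + 15849)) + 1911711 = (2251185 + 32/16019) + 1911711 = 36061732547/16019 + 1911711 = 66685431056/16019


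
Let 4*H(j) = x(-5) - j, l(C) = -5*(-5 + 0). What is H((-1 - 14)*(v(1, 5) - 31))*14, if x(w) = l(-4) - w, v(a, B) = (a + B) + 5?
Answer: -945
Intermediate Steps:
l(C) = 25 (l(C) = -5*(-5) = 25)
v(a, B) = 5 + B + a (v(a, B) = (B + a) + 5 = 5 + B + a)
x(w) = 25 - w
H(j) = 15/2 - j/4 (H(j) = ((25 - 1*(-5)) - j)/4 = ((25 + 5) - j)/4 = (30 - j)/4 = 15/2 - j/4)
H((-1 - 14)*(v(1, 5) - 31))*14 = (15/2 - (-1 - 14)*((5 + 5 + 1) - 31)/4)*14 = (15/2 - (-15)*(11 - 31)/4)*14 = (15/2 - (-15)*(-20)/4)*14 = (15/2 - 1/4*300)*14 = (15/2 - 75)*14 = -135/2*14 = -945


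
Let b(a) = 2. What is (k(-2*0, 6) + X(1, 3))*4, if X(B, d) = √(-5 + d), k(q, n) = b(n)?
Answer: 8 + 4*I*√2 ≈ 8.0 + 5.6569*I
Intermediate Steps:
k(q, n) = 2
(k(-2*0, 6) + X(1, 3))*4 = (2 + √(-5 + 3))*4 = (2 + √(-2))*4 = (2 + I*√2)*4 = 8 + 4*I*√2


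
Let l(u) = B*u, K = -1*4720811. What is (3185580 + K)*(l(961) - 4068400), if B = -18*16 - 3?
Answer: 6675262684781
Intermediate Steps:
B = -291 (B = -288 - 3 = -291)
K = -4720811
l(u) = -291*u
(3185580 + K)*(l(961) - 4068400) = (3185580 - 4720811)*(-291*961 - 4068400) = -1535231*(-279651 - 4068400) = -1535231*(-4348051) = 6675262684781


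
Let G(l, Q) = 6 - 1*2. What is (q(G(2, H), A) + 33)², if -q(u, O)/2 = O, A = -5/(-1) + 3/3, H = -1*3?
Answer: 441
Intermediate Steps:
H = -3
A = 6 (A = -5*(-1) + 3*(⅓) = 5 + 1 = 6)
G(l, Q) = 4 (G(l, Q) = 6 - 2 = 4)
q(u, O) = -2*O
(q(G(2, H), A) + 33)² = (-2*6 + 33)² = (-12 + 33)² = 21² = 441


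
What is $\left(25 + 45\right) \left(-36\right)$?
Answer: $-2520$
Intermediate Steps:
$\left(25 + 45\right) \left(-36\right) = 70 \left(-36\right) = -2520$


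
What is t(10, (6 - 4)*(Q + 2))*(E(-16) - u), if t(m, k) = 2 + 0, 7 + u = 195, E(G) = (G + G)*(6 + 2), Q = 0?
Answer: -888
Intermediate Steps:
E(G) = 16*G (E(G) = (2*G)*8 = 16*G)
u = 188 (u = -7 + 195 = 188)
t(m, k) = 2
t(10, (6 - 4)*(Q + 2))*(E(-16) - u) = 2*(16*(-16) - 1*188) = 2*(-256 - 188) = 2*(-444) = -888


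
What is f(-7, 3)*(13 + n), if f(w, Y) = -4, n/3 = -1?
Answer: -40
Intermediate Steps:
n = -3 (n = 3*(-1) = -3)
f(-7, 3)*(13 + n) = -4*(13 - 3) = -4*10 = -40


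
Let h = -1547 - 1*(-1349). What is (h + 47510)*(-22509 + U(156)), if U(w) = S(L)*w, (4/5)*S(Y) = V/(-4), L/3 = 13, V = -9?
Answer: -1044187668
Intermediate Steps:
L = 39 (L = 3*13 = 39)
S(Y) = 45/16 (S(Y) = 5*(-9/(-4))/4 = 5*(-9*(-1/4))/4 = (5/4)*(9/4) = 45/16)
h = -198 (h = -1547 + 1349 = -198)
U(w) = 45*w/16
(h + 47510)*(-22509 + U(156)) = (-198 + 47510)*(-22509 + (45/16)*156) = 47312*(-22509 + 1755/4) = 47312*(-88281/4) = -1044187668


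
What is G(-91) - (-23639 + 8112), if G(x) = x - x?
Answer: 15527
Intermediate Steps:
G(x) = 0
G(-91) - (-23639 + 8112) = 0 - (-23639 + 8112) = 0 - 1*(-15527) = 0 + 15527 = 15527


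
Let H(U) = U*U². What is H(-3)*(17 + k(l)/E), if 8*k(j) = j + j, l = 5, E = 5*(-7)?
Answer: -12825/28 ≈ -458.04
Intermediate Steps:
E = -35
H(U) = U³
k(j) = j/4 (k(j) = (j + j)/8 = (2*j)/8 = j/4)
H(-3)*(17 + k(l)/E) = (-3)³*(17 + ((¼)*5)/(-35)) = -27*(17 + (5/4)*(-1/35)) = -27*(17 - 1/28) = -27*475/28 = -12825/28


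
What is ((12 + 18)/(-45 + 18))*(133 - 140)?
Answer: 70/9 ≈ 7.7778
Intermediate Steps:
((12 + 18)/(-45 + 18))*(133 - 140) = (30/(-27))*(-7) = (30*(-1/27))*(-7) = -10/9*(-7) = 70/9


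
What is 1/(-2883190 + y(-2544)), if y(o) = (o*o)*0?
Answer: -1/2883190 ≈ -3.4684e-7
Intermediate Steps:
y(o) = 0 (y(o) = o²*0 = 0)
1/(-2883190 + y(-2544)) = 1/(-2883190 + 0) = 1/(-2883190) = -1/2883190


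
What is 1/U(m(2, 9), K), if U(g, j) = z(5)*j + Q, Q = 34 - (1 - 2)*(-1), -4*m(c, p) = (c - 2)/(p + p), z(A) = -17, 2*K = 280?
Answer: -1/2347 ≈ -0.00042608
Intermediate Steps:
K = 140 (K = (½)*280 = 140)
m(c, p) = -(-2 + c)/(8*p) (m(c, p) = -(c - 2)/(4*(p + p)) = -(-2 + c)/(4*(2*p)) = -(-2 + c)*1/(2*p)/4 = -(-2 + c)/(8*p))
Q = 33 (Q = 34 - (-1)*(-1) = 34 - 1*1 = 34 - 1 = 33)
U(g, j) = 33 - 17*j (U(g, j) = -17*j + 33 = 33 - 17*j)
1/U(m(2, 9), K) = 1/(33 - 17*140) = 1/(33 - 2380) = 1/(-2347) = -1/2347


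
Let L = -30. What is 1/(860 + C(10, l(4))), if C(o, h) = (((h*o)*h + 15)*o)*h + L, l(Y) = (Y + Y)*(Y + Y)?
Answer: 1/26224830 ≈ 3.8132e-8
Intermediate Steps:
l(Y) = 4*Y² (l(Y) = (2*Y)*(2*Y) = 4*Y²)
C(o, h) = -30 + h*o*(15 + o*h²) (C(o, h) = (((h*o)*h + 15)*o)*h - 30 = ((o*h² + 15)*o)*h - 30 = ((15 + o*h²)*o)*h - 30 = (o*(15 + o*h²))*h - 30 = h*o*(15 + o*h²) - 30 = -30 + h*o*(15 + o*h²))
1/(860 + C(10, l(4))) = 1/(860 + (-30 + (4*4²)³*10² + 15*(4*4²)*10)) = 1/(860 + (-30 + (4*16)³*100 + 15*(4*16)*10)) = 1/(860 + (-30 + 64³*100 + 15*64*10)) = 1/(860 + (-30 + 262144*100 + 9600)) = 1/(860 + (-30 + 26214400 + 9600)) = 1/(860 + 26223970) = 1/26224830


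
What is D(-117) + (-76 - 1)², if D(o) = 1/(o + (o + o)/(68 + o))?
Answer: 32603522/5499 ≈ 5929.0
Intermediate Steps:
D(o) = 1/(o + 2*o/(68 + o)) (D(o) = 1/(o + (2*o)/(68 + o)) = 1/(o + 2*o/(68 + o)))
D(-117) + (-76 - 1)² = (68 - 117)/((-117)*(70 - 117)) + (-76 - 1)² = -1/117*(-49)/(-47) + (-77)² = -1/117*(-1/47)*(-49) + 5929 = -49/5499 + 5929 = 32603522/5499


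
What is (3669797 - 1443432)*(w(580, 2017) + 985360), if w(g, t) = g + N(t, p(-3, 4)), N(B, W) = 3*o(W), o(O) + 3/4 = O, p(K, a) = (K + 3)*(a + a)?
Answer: 8780229195115/4 ≈ 2.1951e+12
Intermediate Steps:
p(K, a) = 2*a*(3 + K) (p(K, a) = (3 + K)*(2*a) = 2*a*(3 + K))
o(O) = -¾ + O
N(B, W) = -9/4 + 3*W (N(B, W) = 3*(-¾ + W) = -9/4 + 3*W)
w(g, t) = -9/4 + g (w(g, t) = g + (-9/4 + 3*(2*4*(3 - 3))) = g + (-9/4 + 3*(2*4*0)) = g + (-9/4 + 3*0) = g + (-9/4 + 0) = g - 9/4 = -9/4 + g)
(3669797 - 1443432)*(w(580, 2017) + 985360) = (3669797 - 1443432)*((-9/4 + 580) + 985360) = 2226365*(2311/4 + 985360) = 2226365*(3943751/4) = 8780229195115/4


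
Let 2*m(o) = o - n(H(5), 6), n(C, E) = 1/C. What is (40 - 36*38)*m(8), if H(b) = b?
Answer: -25896/5 ≈ -5179.2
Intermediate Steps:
m(o) = -1/10 + o/2 (m(o) = (o - 1/5)/2 = (-1/5 + o)/2 = -1/10 + o/2)
(40 - 36*38)*m(8) = (40 - 36*38)*(-1/10 + (1/2)*8) = (40 - 1368)*(-1/10 + 4) = -1328*39/10 = -25896/5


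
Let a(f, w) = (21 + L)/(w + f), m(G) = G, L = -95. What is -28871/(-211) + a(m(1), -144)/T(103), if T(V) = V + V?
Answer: 425248766/3107819 ≈ 136.83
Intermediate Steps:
T(V) = 2*V
a(f, w) = -74/(f + w) (a(f, w) = (21 - 95)/(w + f) = -74/(f + w))
-28871/(-211) + a(m(1), -144)/T(103) = -28871/(-211) + (-74/(1 - 144))/((2*103)) = -28871*(-1/211) - 74/(-143)/206 = 28871/211 - 74*(-1/143)*(1/206) = 28871/211 + (74/143)*(1/206) = 28871/211 + 37/14729 = 425248766/3107819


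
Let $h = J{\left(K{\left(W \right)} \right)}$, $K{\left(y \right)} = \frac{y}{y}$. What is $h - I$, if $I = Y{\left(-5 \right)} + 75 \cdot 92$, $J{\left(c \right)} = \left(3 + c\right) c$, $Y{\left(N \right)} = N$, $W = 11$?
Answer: $-6891$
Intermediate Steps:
$K{\left(y \right)} = 1$
$J{\left(c \right)} = c \left(3 + c\right)$
$h = 4$ ($h = 1 \left(3 + 1\right) = 1 \cdot 4 = 4$)
$I = 6895$ ($I = -5 + 75 \cdot 92 = -5 + 6900 = 6895$)
$h - I = 4 - 6895 = -6891$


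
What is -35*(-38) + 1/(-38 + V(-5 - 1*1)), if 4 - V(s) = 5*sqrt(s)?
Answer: 868473/653 + 5*I*sqrt(6)/1306 ≈ 1330.0 + 0.0093778*I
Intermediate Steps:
V(s) = 4 - 5*sqrt(s)
-35*(-38) + 1/(-38 + V(-5 - 1*1)) = -35*(-38) + 1/(-38 + (4 - 5*sqrt(-5 - 1*1))) = 1330 + 1/(-38 + (4 - 5*sqrt(-5 - 1))) = 1330 + 1/(-38 + (4 - 5*I*sqrt(6))) = 1330 + 1/(-34 - 5*I*sqrt(6))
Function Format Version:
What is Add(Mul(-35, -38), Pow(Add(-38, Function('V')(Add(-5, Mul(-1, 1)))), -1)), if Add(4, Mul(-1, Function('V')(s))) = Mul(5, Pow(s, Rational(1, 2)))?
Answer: Add(Rational(868473, 653), Mul(Rational(5, 1306), I, Pow(6, Rational(1, 2)))) ≈ Add(1330.0, Mul(0.0093778, I))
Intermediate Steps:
Function('V')(s) = Add(4, Mul(-5, Pow(s, Rational(1, 2)))) (Function('V')(s) = Add(4, Mul(-1, Mul(5, Pow(s, Rational(1, 2))))) = Add(4, Mul(-5, Pow(s, Rational(1, 2)))))
Add(Mul(-35, -38), Pow(Add(-38, Function('V')(Add(-5, Mul(-1, 1)))), -1)) = Add(Mul(-35, -38), Pow(Add(-38, Add(4, Mul(-5, Pow(Add(-5, Mul(-1, 1)), Rational(1, 2))))), -1)) = Add(1330, Pow(Add(-38, Add(4, Mul(-5, Pow(Add(-5, -1), Rational(1, 2))))), -1)) = Add(1330, Pow(Add(-38, Add(4, Mul(-5, Pow(-6, Rational(1, 2))))), -1)) = Add(1330, Pow(Add(-38, Add(4, Mul(-5, Mul(I, Pow(6, Rational(1, 2)))))), -1)) = Add(1330, Pow(Add(-38, Add(4, Mul(-5, I, Pow(6, Rational(1, 2))))), -1)) = Add(1330, Pow(Add(-34, Mul(-5, I, Pow(6, Rational(1, 2)))), -1))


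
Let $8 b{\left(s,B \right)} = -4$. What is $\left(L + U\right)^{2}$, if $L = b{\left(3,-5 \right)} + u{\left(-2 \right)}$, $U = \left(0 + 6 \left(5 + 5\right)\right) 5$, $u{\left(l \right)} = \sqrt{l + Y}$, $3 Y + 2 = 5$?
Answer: $\frac{358797}{4} + 599 i \approx 89699.0 + 599.0 i$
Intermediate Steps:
$Y = 1$ ($Y = - \frac{2}{3} + \frac{1}{3} \cdot 5 = - \frac{2}{3} + \frac{5}{3} = 1$)
$b{\left(s,B \right)} = - \frac{1}{2}$ ($b{\left(s,B \right)} = \frac{1}{8} \left(-4\right) = - \frac{1}{2}$)
$u{\left(l \right)} = \sqrt{1 + l}$ ($u{\left(l \right)} = \sqrt{l + 1} = \sqrt{1 + l}$)
$U = 300$ ($U = \left(0 + 6 \cdot 10\right) 5 = \left(0 + 60\right) 5 = 60 \cdot 5 = 300$)
$L = - \frac{1}{2} + i$ ($L = - \frac{1}{2} + \sqrt{1 - 2} = - \frac{1}{2} + \sqrt{-1} = - \frac{1}{2} + i \approx -0.5 + 1.0 i$)
$\left(L + U\right)^{2} = \left(\left(- \frac{1}{2} + i\right) + 300\right)^{2} = \left(\frac{599}{2} + i\right)^{2}$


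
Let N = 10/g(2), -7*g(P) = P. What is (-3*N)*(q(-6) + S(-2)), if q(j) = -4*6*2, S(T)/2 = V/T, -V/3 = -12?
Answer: -8820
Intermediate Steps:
V = 36 (V = -3*(-12) = 36)
g(P) = -P/7
S(T) = 72/T (S(T) = 2*(36/T) = 72/T)
q(j) = -48 (q(j) = -24*2 = -48)
N = -35 (N = 10/((-⅐*2)) = 10/(-2/7) = 10*(-7/2) = -35)
(-3*N)*(q(-6) + S(-2)) = (-3*(-35))*(-48 + 72/(-2)) = 105*(-48 + 72*(-½)) = 105*(-48 - 36) = 105*(-84) = -8820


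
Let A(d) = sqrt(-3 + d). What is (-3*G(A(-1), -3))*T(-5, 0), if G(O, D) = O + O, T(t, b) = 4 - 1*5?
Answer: 12*I ≈ 12.0*I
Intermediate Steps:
T(t, b) = -1 (T(t, b) = 4 - 5 = -1)
G(O, D) = 2*O
(-3*G(A(-1), -3))*T(-5, 0) = -6*sqrt(-3 - 1)*(-1) = -6*sqrt(-4)*(-1) = -6*2*I*(-1) = -12*I*(-1) = 12*I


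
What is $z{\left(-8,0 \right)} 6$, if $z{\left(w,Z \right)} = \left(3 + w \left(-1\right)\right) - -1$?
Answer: $72$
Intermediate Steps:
$z{\left(w,Z \right)} = 4 - w$ ($z{\left(w,Z \right)} = \left(3 - w\right) + 1 = 4 - w$)
$z{\left(-8,0 \right)} 6 = \left(4 - -8\right) 6 = \left(4 + 8\right) 6 = 12 \cdot 6 = 72$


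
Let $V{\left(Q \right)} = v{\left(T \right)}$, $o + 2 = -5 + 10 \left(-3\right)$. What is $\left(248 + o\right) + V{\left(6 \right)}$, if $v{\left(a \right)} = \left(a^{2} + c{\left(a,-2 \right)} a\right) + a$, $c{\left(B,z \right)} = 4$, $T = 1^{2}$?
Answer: $217$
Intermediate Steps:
$T = 1$
$v{\left(a \right)} = a^{2} + 5 a$ ($v{\left(a \right)} = \left(a^{2} + 4 a\right) + a = a^{2} + 5 a$)
$o = -37$ ($o = -2 + \left(-5 + 10 \left(-3\right)\right) = -2 - 35 = -37$)
$V{\left(Q \right)} = 6$ ($V{\left(Q \right)} = 1 \left(5 + 1\right) = 1 \cdot 6 = 6$)
$\left(248 + o\right) + V{\left(6 \right)} = \left(248 - 37\right) + 6 = 211 + 6 = 217$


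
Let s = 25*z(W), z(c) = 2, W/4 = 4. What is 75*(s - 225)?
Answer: -13125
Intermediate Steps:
W = 16 (W = 4*4 = 16)
s = 50 (s = 25*2 = 50)
75*(s - 225) = 75*(50 - 225) = 75*(-175) = -13125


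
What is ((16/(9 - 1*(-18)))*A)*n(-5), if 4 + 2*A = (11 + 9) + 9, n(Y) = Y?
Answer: -1000/27 ≈ -37.037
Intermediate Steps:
A = 25/2 (A = -2 + ((11 + 9) + 9)/2 = -2 + (20 + 9)/2 = -2 + (½)*29 = -2 + 29/2 = 25/2 ≈ 12.500)
((16/(9 - 1*(-18)))*A)*n(-5) = ((16/(9 - 1*(-18)))*(25/2))*(-5) = ((16/(9 + 18))*(25/2))*(-5) = ((16/27)*(25/2))*(-5) = (200/27)*(-5) = -1000/27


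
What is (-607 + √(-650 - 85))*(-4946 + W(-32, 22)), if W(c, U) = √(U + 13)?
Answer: (607 - 7*I*√15)*(4946 - √35) ≈ 2.9986e+6 - 1.3393e+5*I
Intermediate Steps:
W(c, U) = √(13 + U)
(-607 + √(-650 - 85))*(-4946 + W(-32, 22)) = (-607 + √(-650 - 85))*(-4946 + √(13 + 22)) = (-607 + √(-735))*(-4946 + √35) = (-607 + 7*I*√15)*(-4946 + √35) = (-4946 + √35)*(-607 + 7*I*√15)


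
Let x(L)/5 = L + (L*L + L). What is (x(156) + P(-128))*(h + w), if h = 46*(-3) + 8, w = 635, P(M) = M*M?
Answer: 70510120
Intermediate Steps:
P(M) = M**2
h = -130 (h = -138 + 8 = -130)
x(L) = 5*L**2 + 10*L (x(L) = 5*(L + (L*L + L)) = 5*(L + (L**2 + L)) = 5*(L + (L + L**2)) = 5*(L**2 + 2*L) = 5*L**2 + 10*L)
(x(156) + P(-128))*(h + w) = (5*156*(2 + 156) + (-128)**2)*(-130 + 635) = (5*156*158 + 16384)*505 = (123240 + 16384)*505 = 139624*505 = 70510120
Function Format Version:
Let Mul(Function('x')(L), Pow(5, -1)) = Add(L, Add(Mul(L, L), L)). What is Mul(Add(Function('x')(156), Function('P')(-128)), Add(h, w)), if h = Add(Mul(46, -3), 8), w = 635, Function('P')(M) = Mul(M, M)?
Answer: 70510120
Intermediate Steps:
Function('P')(M) = Pow(M, 2)
h = -130 (h = Add(-138, 8) = -130)
Function('x')(L) = Add(Mul(5, Pow(L, 2)), Mul(10, L)) (Function('x')(L) = Mul(5, Add(L, Add(Mul(L, L), L))) = Mul(5, Add(L, Add(Pow(L, 2), L))) = Mul(5, Add(L, Add(L, Pow(L, 2)))) = Mul(5, Add(Pow(L, 2), Mul(2, L))) = Add(Mul(5, Pow(L, 2)), Mul(10, L)))
Mul(Add(Function('x')(156), Function('P')(-128)), Add(h, w)) = Mul(Add(Mul(5, 156, Add(2, 156)), Pow(-128, 2)), Add(-130, 635)) = Mul(Add(Mul(5, 156, 158), 16384), 505) = Mul(Add(123240, 16384), 505) = Mul(139624, 505) = 70510120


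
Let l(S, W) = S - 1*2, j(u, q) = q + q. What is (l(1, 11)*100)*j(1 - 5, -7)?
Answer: 1400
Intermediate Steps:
j(u, q) = 2*q
l(S, W) = -2 + S (l(S, W) = S - 2 = -2 + S)
(l(1, 11)*100)*j(1 - 5, -7) = ((-2 + 1)*100)*(2*(-7)) = -1*100*(-14) = -100*(-14) = 1400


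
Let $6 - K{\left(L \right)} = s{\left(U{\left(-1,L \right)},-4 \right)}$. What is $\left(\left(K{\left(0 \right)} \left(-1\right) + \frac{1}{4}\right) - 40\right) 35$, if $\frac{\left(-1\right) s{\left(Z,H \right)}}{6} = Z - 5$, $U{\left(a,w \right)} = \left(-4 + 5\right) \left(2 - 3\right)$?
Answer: $- \frac{1365}{4} \approx -341.25$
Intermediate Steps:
$U{\left(a,w \right)} = -1$ ($U{\left(a,w \right)} = 1 \left(-1\right) = -1$)
$s{\left(Z,H \right)} = 30 - 6 Z$ ($s{\left(Z,H \right)} = - 6 \left(Z - 5\right) = - 6 \left(-5 + Z\right) = 30 - 6 Z$)
$K{\left(L \right)} = -30$ ($K{\left(L \right)} = 6 - \left(30 - -6\right) = 6 - \left(30 + 6\right) = 6 - 36 = -30$)
$\left(\left(K{\left(0 \right)} \left(-1\right) + \frac{1}{4}\right) - 40\right) 35 = \left(\left(\left(-30\right) \left(-1\right) + \frac{1}{4}\right) - 40\right) 35 = \left(\left(30 + \frac{1}{4}\right) - 40\right) 35 = \left(\frac{121}{4} - 40\right) 35 = \left(- \frac{39}{4}\right) 35 = - \frac{1365}{4}$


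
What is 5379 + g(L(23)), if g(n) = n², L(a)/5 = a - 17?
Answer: 6279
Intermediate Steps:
L(a) = -85 + 5*a (L(a) = 5*(a - 17) = 5*(-17 + a) = -85 + 5*a)
5379 + g(L(23)) = 5379 + (-85 + 5*23)² = 5379 + (-85 + 115)² = 5379 + 30² = 5379 + 900 = 6279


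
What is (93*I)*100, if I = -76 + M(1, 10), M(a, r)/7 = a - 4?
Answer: -902100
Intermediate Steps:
M(a, r) = -28 + 7*a (M(a, r) = 7*(a - 4) = 7*(-4 + a) = -28 + 7*a)
I = -97 (I = -76 + (-28 + 7*1) = -76 + (-28 + 7) = -76 - 21 = -97)
(93*I)*100 = (93*(-97))*100 = -9021*100 = -902100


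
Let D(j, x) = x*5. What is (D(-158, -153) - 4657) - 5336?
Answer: -10758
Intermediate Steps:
D(j, x) = 5*x
(D(-158, -153) - 4657) - 5336 = (5*(-153) - 4657) - 5336 = (-765 - 4657) - 5336 = -5422 - 5336 = -10758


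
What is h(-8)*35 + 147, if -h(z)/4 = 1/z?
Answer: 329/2 ≈ 164.50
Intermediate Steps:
h(z) = -4/z
h(-8)*35 + 147 = -4/(-8)*35 + 147 = -4*(-⅛)*35 + 147 = (½)*35 + 147 = 35/2 + 147 = 329/2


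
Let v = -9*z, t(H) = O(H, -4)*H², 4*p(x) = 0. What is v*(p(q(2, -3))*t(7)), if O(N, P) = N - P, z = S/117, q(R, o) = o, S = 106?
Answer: 0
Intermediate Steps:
z = 106/117 ≈ 0.90598
p(x) = 0 (p(x) = (¼)*0 = 0)
t(H) = H²*(4 + H) (t(H) = (H - 1*(-4))*H² = (H + 4)*H² = (4 + H)*H² = H²*(4 + H))
v = -106/13 (v = -9*106/117 = -106/13 ≈ -8.1538)
v*(p(q(2, -3))*t(7)) = -0*7²*(4 + 7) = -0*49*11 = -0*539 = -106/13*0 = 0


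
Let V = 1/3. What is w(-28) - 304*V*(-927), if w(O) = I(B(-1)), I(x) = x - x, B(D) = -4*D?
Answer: 93936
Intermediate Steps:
V = 1/3 (V = 1*(1/3) = 1/3 ≈ 0.33333)
I(x) = 0
w(O) = 0
w(-28) - 304*V*(-927) = 0 - 304*1/3*(-927) = 0 - 304/3*(-927) = 0 + 93936 = 93936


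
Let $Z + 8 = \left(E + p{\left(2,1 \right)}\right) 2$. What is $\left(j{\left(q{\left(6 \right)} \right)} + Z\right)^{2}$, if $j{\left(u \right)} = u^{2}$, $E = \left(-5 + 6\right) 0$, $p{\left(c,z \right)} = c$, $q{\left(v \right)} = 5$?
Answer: $441$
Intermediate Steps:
$E = 0$ ($E = 1 \cdot 0 = 0$)
$Z = -4$ ($Z = -8 + \left(0 + 2\right) 2 = -8 + 2 \cdot 2 = -8 + 4 = -4$)
$\left(j{\left(q{\left(6 \right)} \right)} + Z\right)^{2} = \left(5^{2} - 4\right)^{2} = \left(25 - 4\right)^{2} = 21^{2} = 441$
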